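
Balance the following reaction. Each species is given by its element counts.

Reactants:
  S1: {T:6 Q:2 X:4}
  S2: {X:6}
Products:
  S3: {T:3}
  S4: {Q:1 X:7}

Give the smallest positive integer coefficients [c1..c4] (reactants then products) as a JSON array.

T: 3·6+5·0 = 18 | 6·3+6·0 = 18
Q: 3·2+5·0 = 6 | 6·0+6·1 = 6
X: 3·4+5·6 = 42 | 6·0+6·7 = 42
gcd(3,5,6,6) = 1

Coefficients: [3, 5, 6, 6]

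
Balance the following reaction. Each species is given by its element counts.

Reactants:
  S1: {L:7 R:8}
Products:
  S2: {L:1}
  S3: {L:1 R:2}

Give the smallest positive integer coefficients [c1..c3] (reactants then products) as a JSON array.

Coefficients: [1, 3, 4]

L: 1·7 = 7 | 3·1+4·1 = 7
R: 1·8 = 8 | 3·0+4·2 = 8
gcd(1,3,4) = 1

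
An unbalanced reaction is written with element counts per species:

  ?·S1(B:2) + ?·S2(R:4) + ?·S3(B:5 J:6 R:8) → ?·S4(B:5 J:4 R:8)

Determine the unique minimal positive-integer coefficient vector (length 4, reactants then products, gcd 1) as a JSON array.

B: 5·2+4·0+4·5 = 30 | 6·5 = 30
J: 5·0+4·0+4·6 = 24 | 6·4 = 24
R: 5·0+4·4+4·8 = 48 | 6·8 = 48
gcd(5,4,4,6) = 1

Coefficients: [5, 4, 4, 6]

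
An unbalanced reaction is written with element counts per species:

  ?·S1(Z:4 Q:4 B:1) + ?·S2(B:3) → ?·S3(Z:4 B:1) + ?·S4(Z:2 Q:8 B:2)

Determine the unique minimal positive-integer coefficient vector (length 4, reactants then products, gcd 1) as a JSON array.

Coefficients: [4, 1, 3, 2]

Z: 4·4+1·0 = 16 | 3·4+2·2 = 16
Q: 4·4+1·0 = 16 | 3·0+2·8 = 16
B: 4·1+1·3 = 7 | 3·1+2·2 = 7
gcd(4,1,3,2) = 1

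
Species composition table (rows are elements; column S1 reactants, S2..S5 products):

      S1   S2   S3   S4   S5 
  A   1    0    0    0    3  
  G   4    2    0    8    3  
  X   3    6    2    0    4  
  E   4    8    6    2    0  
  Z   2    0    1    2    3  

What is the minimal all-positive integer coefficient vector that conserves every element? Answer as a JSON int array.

A: 6·1 = 6 | 1·0+2·0+2·0+2·3 = 6
G: 6·4 = 24 | 1·2+2·0+2·8+2·3 = 24
X: 6·3 = 18 | 1·6+2·2+2·0+2·4 = 18
E: 6·4 = 24 | 1·8+2·6+2·2+2·0 = 24
Z: 6·2 = 12 | 1·0+2·1+2·2+2·3 = 12
gcd(6,1,2,2,2) = 1

Coefficients: [6, 1, 2, 2, 2]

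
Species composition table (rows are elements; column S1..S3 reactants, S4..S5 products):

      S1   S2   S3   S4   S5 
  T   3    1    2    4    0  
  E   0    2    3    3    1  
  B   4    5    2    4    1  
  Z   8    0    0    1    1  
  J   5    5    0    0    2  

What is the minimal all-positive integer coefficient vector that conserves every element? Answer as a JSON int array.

T: 1·3+1·1+4·2 = 12 | 3·4+5·0 = 12
E: 1·0+1·2+4·3 = 14 | 3·3+5·1 = 14
B: 1·4+1·5+4·2 = 17 | 3·4+5·1 = 17
Z: 1·8+1·0+4·0 = 8 | 3·1+5·1 = 8
J: 1·5+1·5+4·0 = 10 | 3·0+5·2 = 10
gcd(1,1,4,3,5) = 1

Coefficients: [1, 1, 4, 3, 5]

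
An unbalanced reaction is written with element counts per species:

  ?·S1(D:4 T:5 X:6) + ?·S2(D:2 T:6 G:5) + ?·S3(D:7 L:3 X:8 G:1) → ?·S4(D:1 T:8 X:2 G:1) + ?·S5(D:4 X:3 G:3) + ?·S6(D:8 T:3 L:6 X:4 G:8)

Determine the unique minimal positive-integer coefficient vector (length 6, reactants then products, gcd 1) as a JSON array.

D: 3·4+6·2+2·7 = 38 | 6·1+6·4+1·8 = 38
T: 3·5+6·6+2·0 = 51 | 6·8+6·0+1·3 = 51
L: 3·0+6·0+2·3 = 6 | 6·0+6·0+1·6 = 6
X: 3·6+6·0+2·8 = 34 | 6·2+6·3+1·4 = 34
G: 3·0+6·5+2·1 = 32 | 6·1+6·3+1·8 = 32
gcd(3,6,2,6,6,1) = 1

Coefficients: [3, 6, 2, 6, 6, 1]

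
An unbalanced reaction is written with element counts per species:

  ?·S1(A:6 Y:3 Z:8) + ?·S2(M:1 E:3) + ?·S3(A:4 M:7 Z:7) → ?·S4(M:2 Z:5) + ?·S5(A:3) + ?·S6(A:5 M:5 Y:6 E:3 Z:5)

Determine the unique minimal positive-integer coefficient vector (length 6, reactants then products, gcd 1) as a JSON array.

A: 2·6+1·0+2·4 = 20 | 5·0+5·3+1·5 = 20
M: 2·0+1·1+2·7 = 15 | 5·2+5·0+1·5 = 15
Y: 2·3+1·0+2·0 = 6 | 5·0+5·0+1·6 = 6
E: 2·0+1·3+2·0 = 3 | 5·0+5·0+1·3 = 3
Z: 2·8+1·0+2·7 = 30 | 5·5+5·0+1·5 = 30
gcd(2,1,2,5,5,1) = 1

Coefficients: [2, 1, 2, 5, 5, 1]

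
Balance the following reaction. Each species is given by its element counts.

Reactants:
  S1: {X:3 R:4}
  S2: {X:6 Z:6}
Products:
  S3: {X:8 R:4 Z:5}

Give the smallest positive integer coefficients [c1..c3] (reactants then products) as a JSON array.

Coefficients: [6, 5, 6]

X: 6·3+5·6 = 48 | 6·8 = 48
R: 6·4+5·0 = 24 | 6·4 = 24
Z: 6·0+5·6 = 30 | 6·5 = 30
gcd(6,5,6) = 1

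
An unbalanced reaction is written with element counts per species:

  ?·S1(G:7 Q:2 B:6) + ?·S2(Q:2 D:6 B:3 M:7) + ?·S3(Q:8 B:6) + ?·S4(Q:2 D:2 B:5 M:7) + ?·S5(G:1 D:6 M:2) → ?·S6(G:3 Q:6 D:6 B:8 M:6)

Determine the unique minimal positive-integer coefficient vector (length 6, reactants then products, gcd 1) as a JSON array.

Coefficients: [2, 1, 3, 3, 4, 6]

G: 2·7+1·0+3·0+3·0+4·1 = 18 | 6·3 = 18
Q: 2·2+1·2+3·8+3·2+4·0 = 36 | 6·6 = 36
D: 2·0+1·6+3·0+3·2+4·6 = 36 | 6·6 = 36
B: 2·6+1·3+3·6+3·5+4·0 = 48 | 6·8 = 48
M: 2·0+1·7+3·0+3·7+4·2 = 36 | 6·6 = 36
gcd(2,1,3,3,4,6) = 1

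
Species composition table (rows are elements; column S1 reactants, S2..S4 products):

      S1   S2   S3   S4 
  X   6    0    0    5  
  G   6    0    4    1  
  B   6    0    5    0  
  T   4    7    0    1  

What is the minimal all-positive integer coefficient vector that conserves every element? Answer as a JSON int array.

X: 5·6 = 30 | 2·0+6·0+6·5 = 30
G: 5·6 = 30 | 2·0+6·4+6·1 = 30
B: 5·6 = 30 | 2·0+6·5+6·0 = 30
T: 5·4 = 20 | 2·7+6·0+6·1 = 20
gcd(5,2,6,6) = 1

Coefficients: [5, 2, 6, 6]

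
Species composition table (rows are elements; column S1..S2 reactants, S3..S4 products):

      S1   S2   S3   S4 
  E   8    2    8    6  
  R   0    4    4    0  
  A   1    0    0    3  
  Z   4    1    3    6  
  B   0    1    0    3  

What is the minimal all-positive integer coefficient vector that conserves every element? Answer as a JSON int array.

Coefficients: [3, 3, 3, 1]

E: 3·8+3·2 = 30 | 3·8+1·6 = 30
R: 3·0+3·4 = 12 | 3·4+1·0 = 12
A: 3·1+3·0 = 3 | 3·0+1·3 = 3
Z: 3·4+3·1 = 15 | 3·3+1·6 = 15
B: 3·0+3·1 = 3 | 3·0+1·3 = 3
gcd(3,3,3,1) = 1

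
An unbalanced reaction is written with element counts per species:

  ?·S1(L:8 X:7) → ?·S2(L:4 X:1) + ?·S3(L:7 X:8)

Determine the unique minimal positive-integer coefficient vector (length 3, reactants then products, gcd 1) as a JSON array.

Coefficients: [5, 3, 4]

L: 5·8 = 40 | 3·4+4·7 = 40
X: 5·7 = 35 | 3·1+4·8 = 35
gcd(5,3,4) = 1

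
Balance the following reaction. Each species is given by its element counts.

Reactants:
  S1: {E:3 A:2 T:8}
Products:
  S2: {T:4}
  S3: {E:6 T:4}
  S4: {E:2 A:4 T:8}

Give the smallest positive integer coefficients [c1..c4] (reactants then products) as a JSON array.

Coefficients: [6, 4, 2, 3]

E: 6·3 = 18 | 4·0+2·6+3·2 = 18
A: 6·2 = 12 | 4·0+2·0+3·4 = 12
T: 6·8 = 48 | 4·4+2·4+3·8 = 48
gcd(6,4,2,3) = 1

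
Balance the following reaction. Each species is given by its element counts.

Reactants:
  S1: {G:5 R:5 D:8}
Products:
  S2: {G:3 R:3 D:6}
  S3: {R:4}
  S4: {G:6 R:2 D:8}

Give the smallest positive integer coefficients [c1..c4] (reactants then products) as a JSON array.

G: 6·5 = 30 | 4·3+3·0+3·6 = 30
R: 6·5 = 30 | 4·3+3·4+3·2 = 30
D: 6·8 = 48 | 4·6+3·0+3·8 = 48
gcd(6,4,3,3) = 1

Coefficients: [6, 4, 3, 3]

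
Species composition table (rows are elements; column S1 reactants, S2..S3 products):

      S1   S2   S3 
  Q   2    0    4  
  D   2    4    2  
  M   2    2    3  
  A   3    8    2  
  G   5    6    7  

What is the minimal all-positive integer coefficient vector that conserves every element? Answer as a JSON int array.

Coefficients: [4, 1, 2]

Q: 4·2 = 8 | 1·0+2·4 = 8
D: 4·2 = 8 | 1·4+2·2 = 8
M: 4·2 = 8 | 1·2+2·3 = 8
A: 4·3 = 12 | 1·8+2·2 = 12
G: 4·5 = 20 | 1·6+2·7 = 20
gcd(4,1,2) = 1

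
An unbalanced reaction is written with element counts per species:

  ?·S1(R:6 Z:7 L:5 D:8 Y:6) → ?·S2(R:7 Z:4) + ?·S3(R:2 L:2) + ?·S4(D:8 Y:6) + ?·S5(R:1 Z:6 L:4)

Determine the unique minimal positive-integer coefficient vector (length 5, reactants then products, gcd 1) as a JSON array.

Coefficients: [6, 3, 5, 6, 5]

R: 6·6 = 36 | 3·7+5·2+6·0+5·1 = 36
Z: 6·7 = 42 | 3·4+5·0+6·0+5·6 = 42
L: 6·5 = 30 | 3·0+5·2+6·0+5·4 = 30
D: 6·8 = 48 | 3·0+5·0+6·8+5·0 = 48
Y: 6·6 = 36 | 3·0+5·0+6·6+5·0 = 36
gcd(6,3,5,6,5) = 1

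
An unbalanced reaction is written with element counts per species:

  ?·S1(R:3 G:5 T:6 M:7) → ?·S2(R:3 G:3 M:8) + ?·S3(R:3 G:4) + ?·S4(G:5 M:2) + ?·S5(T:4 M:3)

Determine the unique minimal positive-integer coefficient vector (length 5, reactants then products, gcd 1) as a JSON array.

R: 4·3 = 12 | 1·3+3·3+1·0+6·0 = 12
G: 4·5 = 20 | 1·3+3·4+1·5+6·0 = 20
T: 4·6 = 24 | 1·0+3·0+1·0+6·4 = 24
M: 4·7 = 28 | 1·8+3·0+1·2+6·3 = 28
gcd(4,1,3,1,6) = 1

Coefficients: [4, 1, 3, 1, 6]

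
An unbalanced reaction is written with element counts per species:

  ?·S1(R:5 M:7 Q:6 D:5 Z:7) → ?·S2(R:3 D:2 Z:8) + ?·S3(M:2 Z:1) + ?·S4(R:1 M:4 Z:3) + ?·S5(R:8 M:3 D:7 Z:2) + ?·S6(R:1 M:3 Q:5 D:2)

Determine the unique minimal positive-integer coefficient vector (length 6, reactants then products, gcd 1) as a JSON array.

R: 5·5 = 25 | 3·3+3·0+2·1+1·8+6·1 = 25
M: 5·7 = 35 | 3·0+3·2+2·4+1·3+6·3 = 35
Q: 5·6 = 30 | 3·0+3·0+2·0+1·0+6·5 = 30
D: 5·5 = 25 | 3·2+3·0+2·0+1·7+6·2 = 25
Z: 5·7 = 35 | 3·8+3·1+2·3+1·2+6·0 = 35
gcd(5,3,3,2,1,6) = 1

Coefficients: [5, 3, 3, 2, 1, 6]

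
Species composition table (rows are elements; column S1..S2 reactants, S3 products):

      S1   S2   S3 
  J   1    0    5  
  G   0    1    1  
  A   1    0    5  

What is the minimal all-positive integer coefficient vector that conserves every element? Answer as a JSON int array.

Coefficients: [5, 1, 1]

J: 5·1+1·0 = 5 | 1·5 = 5
G: 5·0+1·1 = 1 | 1·1 = 1
A: 5·1+1·0 = 5 | 1·5 = 5
gcd(5,1,1) = 1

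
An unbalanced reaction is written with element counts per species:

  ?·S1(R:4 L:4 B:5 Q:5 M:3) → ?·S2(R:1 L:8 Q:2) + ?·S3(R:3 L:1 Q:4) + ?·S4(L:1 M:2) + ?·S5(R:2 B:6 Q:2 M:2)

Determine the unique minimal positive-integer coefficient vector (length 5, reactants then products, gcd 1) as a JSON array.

R: 6·4 = 24 | 2·1+4·3+4·0+5·2 = 24
L: 6·4 = 24 | 2·8+4·1+4·1+5·0 = 24
B: 6·5 = 30 | 2·0+4·0+4·0+5·6 = 30
Q: 6·5 = 30 | 2·2+4·4+4·0+5·2 = 30
M: 6·3 = 18 | 2·0+4·0+4·2+5·2 = 18
gcd(6,2,4,4,5) = 1

Coefficients: [6, 2, 4, 4, 5]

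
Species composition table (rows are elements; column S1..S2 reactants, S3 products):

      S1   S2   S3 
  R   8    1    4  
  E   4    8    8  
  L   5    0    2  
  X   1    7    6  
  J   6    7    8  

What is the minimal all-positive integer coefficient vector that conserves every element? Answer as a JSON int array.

Coefficients: [2, 4, 5]

R: 2·8+4·1 = 20 | 5·4 = 20
E: 2·4+4·8 = 40 | 5·8 = 40
L: 2·5+4·0 = 10 | 5·2 = 10
X: 2·1+4·7 = 30 | 5·6 = 30
J: 2·6+4·7 = 40 | 5·8 = 40
gcd(2,4,5) = 1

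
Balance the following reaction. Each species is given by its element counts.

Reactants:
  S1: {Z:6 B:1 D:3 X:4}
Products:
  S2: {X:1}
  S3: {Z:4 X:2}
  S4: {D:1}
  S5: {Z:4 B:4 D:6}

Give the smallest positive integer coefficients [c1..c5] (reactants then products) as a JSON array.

Z: 4·6 = 24 | 6·0+5·4+6·0+1·4 = 24
B: 4·1 = 4 | 6·0+5·0+6·0+1·4 = 4
D: 4·3 = 12 | 6·0+5·0+6·1+1·6 = 12
X: 4·4 = 16 | 6·1+5·2+6·0+1·0 = 16
gcd(4,6,5,6,1) = 1

Coefficients: [4, 6, 5, 6, 1]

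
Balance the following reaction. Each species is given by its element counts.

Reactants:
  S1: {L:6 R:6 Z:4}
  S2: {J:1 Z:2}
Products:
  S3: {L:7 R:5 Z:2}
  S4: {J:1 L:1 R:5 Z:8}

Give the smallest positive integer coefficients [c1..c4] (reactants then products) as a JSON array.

J: 5·0+2·1 = 2 | 4·0+2·1 = 2
L: 5·6+2·0 = 30 | 4·7+2·1 = 30
R: 5·6+2·0 = 30 | 4·5+2·5 = 30
Z: 5·4+2·2 = 24 | 4·2+2·8 = 24
gcd(5,2,4,2) = 1

Coefficients: [5, 2, 4, 2]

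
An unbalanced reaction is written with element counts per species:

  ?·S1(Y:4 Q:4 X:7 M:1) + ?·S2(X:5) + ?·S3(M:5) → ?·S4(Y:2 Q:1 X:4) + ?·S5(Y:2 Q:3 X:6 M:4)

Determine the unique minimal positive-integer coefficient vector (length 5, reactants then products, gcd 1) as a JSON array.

Y: 5·4+3·0+3·0 = 20 | 5·2+5·2 = 20
Q: 5·4+3·0+3·0 = 20 | 5·1+5·3 = 20
X: 5·7+3·5+3·0 = 50 | 5·4+5·6 = 50
M: 5·1+3·0+3·5 = 20 | 5·0+5·4 = 20
gcd(5,3,3,5,5) = 1

Coefficients: [5, 3, 3, 5, 5]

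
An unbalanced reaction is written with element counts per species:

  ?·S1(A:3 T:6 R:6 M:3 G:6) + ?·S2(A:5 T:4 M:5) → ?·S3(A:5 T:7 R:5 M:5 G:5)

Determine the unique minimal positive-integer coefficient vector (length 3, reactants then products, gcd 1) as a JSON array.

A: 5·3+3·5 = 30 | 6·5 = 30
T: 5·6+3·4 = 42 | 6·7 = 42
R: 5·6+3·0 = 30 | 6·5 = 30
M: 5·3+3·5 = 30 | 6·5 = 30
G: 5·6+3·0 = 30 | 6·5 = 30
gcd(5,3,6) = 1

Coefficients: [5, 3, 6]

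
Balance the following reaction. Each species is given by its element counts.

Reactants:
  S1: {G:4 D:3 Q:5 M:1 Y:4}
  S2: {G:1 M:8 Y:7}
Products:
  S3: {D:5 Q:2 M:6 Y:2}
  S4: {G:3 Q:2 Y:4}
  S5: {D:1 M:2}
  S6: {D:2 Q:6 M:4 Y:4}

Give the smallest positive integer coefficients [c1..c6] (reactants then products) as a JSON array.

G: 4·4+2·1 = 18 | 1·0+6·3+5·0+1·0 = 18
D: 4·3+2·0 = 12 | 1·5+6·0+5·1+1·2 = 12
Q: 4·5+2·0 = 20 | 1·2+6·2+5·0+1·6 = 20
M: 4·1+2·8 = 20 | 1·6+6·0+5·2+1·4 = 20
Y: 4·4+2·7 = 30 | 1·2+6·4+5·0+1·4 = 30
gcd(4,2,1,6,5,1) = 1

Coefficients: [4, 2, 1, 6, 5, 1]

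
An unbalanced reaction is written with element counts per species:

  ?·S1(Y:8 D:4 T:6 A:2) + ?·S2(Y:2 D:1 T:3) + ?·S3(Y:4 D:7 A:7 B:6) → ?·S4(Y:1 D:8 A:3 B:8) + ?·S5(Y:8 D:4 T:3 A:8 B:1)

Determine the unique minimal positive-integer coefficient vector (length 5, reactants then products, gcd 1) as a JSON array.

Coefficients: [1, 2, 6, 4, 4]

Y: 1·8+2·2+6·4 = 36 | 4·1+4·8 = 36
D: 1·4+2·1+6·7 = 48 | 4·8+4·4 = 48
T: 1·6+2·3+6·0 = 12 | 4·0+4·3 = 12
A: 1·2+2·0+6·7 = 44 | 4·3+4·8 = 44
B: 1·0+2·0+6·6 = 36 | 4·8+4·1 = 36
gcd(1,2,6,4,4) = 1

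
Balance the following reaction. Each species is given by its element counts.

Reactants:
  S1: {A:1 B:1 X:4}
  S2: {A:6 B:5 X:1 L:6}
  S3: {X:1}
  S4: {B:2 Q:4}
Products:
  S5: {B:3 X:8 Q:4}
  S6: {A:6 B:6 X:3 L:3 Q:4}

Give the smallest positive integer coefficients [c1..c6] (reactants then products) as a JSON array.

Coefficients: [6, 1, 5, 5, 3, 2]

A: 6·1+1·6+5·0+5·0 = 12 | 3·0+2·6 = 12
B: 6·1+1·5+5·0+5·2 = 21 | 3·3+2·6 = 21
X: 6·4+1·1+5·1+5·0 = 30 | 3·8+2·3 = 30
L: 6·0+1·6+5·0+5·0 = 6 | 3·0+2·3 = 6
Q: 6·0+1·0+5·0+5·4 = 20 | 3·4+2·4 = 20
gcd(6,1,5,5,3,2) = 1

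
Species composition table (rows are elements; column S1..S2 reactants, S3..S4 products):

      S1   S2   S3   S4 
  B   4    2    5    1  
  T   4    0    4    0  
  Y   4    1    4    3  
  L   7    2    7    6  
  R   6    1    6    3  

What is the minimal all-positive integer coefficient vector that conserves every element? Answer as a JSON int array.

B: 5·4+3·2 = 26 | 5·5+1·1 = 26
T: 5·4+3·0 = 20 | 5·4+1·0 = 20
Y: 5·4+3·1 = 23 | 5·4+1·3 = 23
L: 5·7+3·2 = 41 | 5·7+1·6 = 41
R: 5·6+3·1 = 33 | 5·6+1·3 = 33
gcd(5,3,5,1) = 1

Coefficients: [5, 3, 5, 1]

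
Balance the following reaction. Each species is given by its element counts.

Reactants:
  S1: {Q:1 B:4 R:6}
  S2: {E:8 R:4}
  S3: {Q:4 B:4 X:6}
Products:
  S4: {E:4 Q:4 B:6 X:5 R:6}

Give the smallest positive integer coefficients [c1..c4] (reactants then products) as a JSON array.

E: 4·0+3·8+5·0 = 24 | 6·4 = 24
Q: 4·1+3·0+5·4 = 24 | 6·4 = 24
B: 4·4+3·0+5·4 = 36 | 6·6 = 36
X: 4·0+3·0+5·6 = 30 | 6·5 = 30
R: 4·6+3·4+5·0 = 36 | 6·6 = 36
gcd(4,3,5,6) = 1

Coefficients: [4, 3, 5, 6]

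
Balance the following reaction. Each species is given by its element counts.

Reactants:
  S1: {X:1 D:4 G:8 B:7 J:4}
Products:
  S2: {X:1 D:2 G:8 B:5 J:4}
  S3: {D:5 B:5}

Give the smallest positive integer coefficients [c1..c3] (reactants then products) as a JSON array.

Coefficients: [5, 5, 2]

X: 5·1 = 5 | 5·1+2·0 = 5
D: 5·4 = 20 | 5·2+2·5 = 20
G: 5·8 = 40 | 5·8+2·0 = 40
B: 5·7 = 35 | 5·5+2·5 = 35
J: 5·4 = 20 | 5·4+2·0 = 20
gcd(5,5,2) = 1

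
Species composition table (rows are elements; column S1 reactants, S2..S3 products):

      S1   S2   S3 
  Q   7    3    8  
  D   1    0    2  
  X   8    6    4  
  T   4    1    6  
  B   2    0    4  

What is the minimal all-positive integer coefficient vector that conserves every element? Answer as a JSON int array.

Q: 2·7 = 14 | 2·3+1·8 = 14
D: 2·1 = 2 | 2·0+1·2 = 2
X: 2·8 = 16 | 2·6+1·4 = 16
T: 2·4 = 8 | 2·1+1·6 = 8
B: 2·2 = 4 | 2·0+1·4 = 4
gcd(2,2,1) = 1

Coefficients: [2, 2, 1]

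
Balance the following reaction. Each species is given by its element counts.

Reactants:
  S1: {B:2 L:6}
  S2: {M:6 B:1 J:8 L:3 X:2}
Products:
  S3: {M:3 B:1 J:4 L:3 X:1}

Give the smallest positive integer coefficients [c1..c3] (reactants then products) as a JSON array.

M: 1·0+2·6 = 12 | 4·3 = 12
B: 1·2+2·1 = 4 | 4·1 = 4
J: 1·0+2·8 = 16 | 4·4 = 16
L: 1·6+2·3 = 12 | 4·3 = 12
X: 1·0+2·2 = 4 | 4·1 = 4
gcd(1,2,4) = 1

Coefficients: [1, 2, 4]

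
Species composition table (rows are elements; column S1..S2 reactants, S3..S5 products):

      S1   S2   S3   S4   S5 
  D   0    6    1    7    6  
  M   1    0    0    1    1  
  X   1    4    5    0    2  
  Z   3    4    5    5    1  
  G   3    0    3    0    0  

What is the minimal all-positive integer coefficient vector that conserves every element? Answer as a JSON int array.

Coefficients: [4, 5, 4, 2, 2]

D: 4·0+5·6 = 30 | 4·1+2·7+2·6 = 30
M: 4·1+5·0 = 4 | 4·0+2·1+2·1 = 4
X: 4·1+5·4 = 24 | 4·5+2·0+2·2 = 24
Z: 4·3+5·4 = 32 | 4·5+2·5+2·1 = 32
G: 4·3+5·0 = 12 | 4·3+2·0+2·0 = 12
gcd(4,5,4,2,2) = 1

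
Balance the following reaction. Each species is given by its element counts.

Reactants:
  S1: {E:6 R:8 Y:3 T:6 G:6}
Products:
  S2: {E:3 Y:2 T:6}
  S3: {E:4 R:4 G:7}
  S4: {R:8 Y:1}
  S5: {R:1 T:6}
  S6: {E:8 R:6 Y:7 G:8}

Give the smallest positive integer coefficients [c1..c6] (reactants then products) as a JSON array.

E: 6·6 = 36 | 4·3+4·4+3·0+2·0+1·8 = 36
R: 6·8 = 48 | 4·0+4·4+3·8+2·1+1·6 = 48
Y: 6·3 = 18 | 4·2+4·0+3·1+2·0+1·7 = 18
T: 6·6 = 36 | 4·6+4·0+3·0+2·6+1·0 = 36
G: 6·6 = 36 | 4·0+4·7+3·0+2·0+1·8 = 36
gcd(6,4,4,3,2,1) = 1

Coefficients: [6, 4, 4, 3, 2, 1]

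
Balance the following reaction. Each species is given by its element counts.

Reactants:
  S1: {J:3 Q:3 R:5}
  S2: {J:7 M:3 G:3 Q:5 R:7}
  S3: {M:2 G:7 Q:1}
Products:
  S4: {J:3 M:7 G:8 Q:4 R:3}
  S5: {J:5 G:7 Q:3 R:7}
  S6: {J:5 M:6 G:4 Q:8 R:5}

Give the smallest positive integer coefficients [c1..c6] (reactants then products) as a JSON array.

Coefficients: [4, 3, 5, 1, 4, 2]

J: 4·3+3·7+5·0 = 33 | 1·3+4·5+2·5 = 33
M: 4·0+3·3+5·2 = 19 | 1·7+4·0+2·6 = 19
G: 4·0+3·3+5·7 = 44 | 1·8+4·7+2·4 = 44
Q: 4·3+3·5+5·1 = 32 | 1·4+4·3+2·8 = 32
R: 4·5+3·7+5·0 = 41 | 1·3+4·7+2·5 = 41
gcd(4,3,5,1,4,2) = 1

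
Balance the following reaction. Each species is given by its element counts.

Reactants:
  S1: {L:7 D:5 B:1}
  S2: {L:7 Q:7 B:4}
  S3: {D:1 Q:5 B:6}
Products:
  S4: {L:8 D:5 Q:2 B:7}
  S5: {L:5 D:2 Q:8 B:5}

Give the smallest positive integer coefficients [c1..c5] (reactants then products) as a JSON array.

Coefficients: [4, 3, 5, 3, 5]

L: 4·7+3·7+5·0 = 49 | 3·8+5·5 = 49
D: 4·5+3·0+5·1 = 25 | 3·5+5·2 = 25
Q: 4·0+3·7+5·5 = 46 | 3·2+5·8 = 46
B: 4·1+3·4+5·6 = 46 | 3·7+5·5 = 46
gcd(4,3,5,3,5) = 1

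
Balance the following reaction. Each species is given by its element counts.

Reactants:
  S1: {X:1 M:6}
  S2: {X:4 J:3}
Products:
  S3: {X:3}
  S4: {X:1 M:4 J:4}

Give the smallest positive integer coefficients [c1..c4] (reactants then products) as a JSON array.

X: 2·1+4·4 = 18 | 5·3+3·1 = 18
M: 2·6+4·0 = 12 | 5·0+3·4 = 12
J: 2·0+4·3 = 12 | 5·0+3·4 = 12
gcd(2,4,5,3) = 1

Coefficients: [2, 4, 5, 3]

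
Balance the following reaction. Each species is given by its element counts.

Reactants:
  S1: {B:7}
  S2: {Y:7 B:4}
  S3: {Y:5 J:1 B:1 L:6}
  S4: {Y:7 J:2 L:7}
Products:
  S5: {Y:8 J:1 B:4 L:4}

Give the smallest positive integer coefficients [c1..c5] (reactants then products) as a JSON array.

Y: 1·0+3·7+1·5+2·7 = 40 | 5·8 = 40
J: 1·0+3·0+1·1+2·2 = 5 | 5·1 = 5
B: 1·7+3·4+1·1+2·0 = 20 | 5·4 = 20
L: 1·0+3·0+1·6+2·7 = 20 | 5·4 = 20
gcd(1,3,1,2,5) = 1

Coefficients: [1, 3, 1, 2, 5]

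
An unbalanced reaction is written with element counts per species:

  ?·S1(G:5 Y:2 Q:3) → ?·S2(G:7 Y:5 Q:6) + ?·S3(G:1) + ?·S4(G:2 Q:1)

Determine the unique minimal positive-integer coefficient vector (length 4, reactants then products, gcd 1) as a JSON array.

G: 5·5 = 25 | 2·7+5·1+3·2 = 25
Y: 5·2 = 10 | 2·5+5·0+3·0 = 10
Q: 5·3 = 15 | 2·6+5·0+3·1 = 15
gcd(5,2,5,3) = 1

Coefficients: [5, 2, 5, 3]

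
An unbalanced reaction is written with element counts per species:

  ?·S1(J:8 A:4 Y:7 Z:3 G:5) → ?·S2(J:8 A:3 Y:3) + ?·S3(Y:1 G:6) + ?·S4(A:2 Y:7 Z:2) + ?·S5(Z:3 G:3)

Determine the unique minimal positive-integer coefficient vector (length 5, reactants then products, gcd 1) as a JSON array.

Coefficients: [6, 6, 3, 3, 4]

J: 6·8 = 48 | 6·8+3·0+3·0+4·0 = 48
A: 6·4 = 24 | 6·3+3·0+3·2+4·0 = 24
Y: 6·7 = 42 | 6·3+3·1+3·7+4·0 = 42
Z: 6·3 = 18 | 6·0+3·0+3·2+4·3 = 18
G: 6·5 = 30 | 6·0+3·6+3·0+4·3 = 30
gcd(6,6,3,3,4) = 1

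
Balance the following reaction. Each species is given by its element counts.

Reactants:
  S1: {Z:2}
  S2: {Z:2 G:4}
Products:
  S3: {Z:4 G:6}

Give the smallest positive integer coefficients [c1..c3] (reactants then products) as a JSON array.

Z: 1·2+3·2 = 8 | 2·4 = 8
G: 1·0+3·4 = 12 | 2·6 = 12
gcd(1,3,2) = 1

Coefficients: [1, 3, 2]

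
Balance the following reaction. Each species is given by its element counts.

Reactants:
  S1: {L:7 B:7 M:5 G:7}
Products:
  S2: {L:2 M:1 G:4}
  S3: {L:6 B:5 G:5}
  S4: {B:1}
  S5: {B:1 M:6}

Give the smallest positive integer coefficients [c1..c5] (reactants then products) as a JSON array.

Coefficients: [4, 2, 4, 5, 3]

L: 4·7 = 28 | 2·2+4·6+5·0+3·0 = 28
B: 4·7 = 28 | 2·0+4·5+5·1+3·1 = 28
M: 4·5 = 20 | 2·1+4·0+5·0+3·6 = 20
G: 4·7 = 28 | 2·4+4·5+5·0+3·0 = 28
gcd(4,2,4,5,3) = 1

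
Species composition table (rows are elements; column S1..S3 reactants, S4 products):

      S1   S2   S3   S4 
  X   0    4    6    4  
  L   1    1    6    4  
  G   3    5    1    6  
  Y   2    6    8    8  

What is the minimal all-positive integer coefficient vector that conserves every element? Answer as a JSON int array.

X: 6·0+2·4+2·6 = 20 | 5·4 = 20
L: 6·1+2·1+2·6 = 20 | 5·4 = 20
G: 6·3+2·5+2·1 = 30 | 5·6 = 30
Y: 6·2+2·6+2·8 = 40 | 5·8 = 40
gcd(6,2,2,5) = 1

Coefficients: [6, 2, 2, 5]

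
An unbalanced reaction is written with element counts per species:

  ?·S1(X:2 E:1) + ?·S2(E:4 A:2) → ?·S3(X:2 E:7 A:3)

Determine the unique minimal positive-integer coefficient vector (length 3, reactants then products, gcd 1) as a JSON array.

X: 2·2+3·0 = 4 | 2·2 = 4
E: 2·1+3·4 = 14 | 2·7 = 14
A: 2·0+3·2 = 6 | 2·3 = 6
gcd(2,3,2) = 1

Coefficients: [2, 3, 2]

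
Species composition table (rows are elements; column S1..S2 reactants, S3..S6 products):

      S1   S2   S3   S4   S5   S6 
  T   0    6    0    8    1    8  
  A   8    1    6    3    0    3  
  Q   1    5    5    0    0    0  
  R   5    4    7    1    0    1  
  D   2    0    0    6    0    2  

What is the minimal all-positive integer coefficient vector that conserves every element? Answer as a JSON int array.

Coefficients: [5, 5, 6, 1, 6, 2]

T: 5·0+5·6 = 30 | 6·0+1·8+6·1+2·8 = 30
A: 5·8+5·1 = 45 | 6·6+1·3+6·0+2·3 = 45
Q: 5·1+5·5 = 30 | 6·5+1·0+6·0+2·0 = 30
R: 5·5+5·4 = 45 | 6·7+1·1+6·0+2·1 = 45
D: 5·2+5·0 = 10 | 6·0+1·6+6·0+2·2 = 10
gcd(5,5,6,1,6,2) = 1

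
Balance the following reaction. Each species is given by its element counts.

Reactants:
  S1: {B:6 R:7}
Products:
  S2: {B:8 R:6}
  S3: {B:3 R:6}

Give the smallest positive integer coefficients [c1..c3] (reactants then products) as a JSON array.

Coefficients: [6, 3, 4]

B: 6·6 = 36 | 3·8+4·3 = 36
R: 6·7 = 42 | 3·6+4·6 = 42
gcd(6,3,4) = 1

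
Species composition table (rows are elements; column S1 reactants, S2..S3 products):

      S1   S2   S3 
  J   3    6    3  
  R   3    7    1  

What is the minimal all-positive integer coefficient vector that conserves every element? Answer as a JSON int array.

Coefficients: [5, 2, 1]

J: 5·3 = 15 | 2·6+1·3 = 15
R: 5·3 = 15 | 2·7+1·1 = 15
gcd(5,2,1) = 1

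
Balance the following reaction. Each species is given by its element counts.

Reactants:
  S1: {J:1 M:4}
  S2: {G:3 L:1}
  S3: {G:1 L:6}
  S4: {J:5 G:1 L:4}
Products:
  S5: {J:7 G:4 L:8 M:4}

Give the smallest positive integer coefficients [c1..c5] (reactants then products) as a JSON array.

Coefficients: [5, 4, 2, 6, 5]

J: 5·1+4·0+2·0+6·5 = 35 | 5·7 = 35
G: 5·0+4·3+2·1+6·1 = 20 | 5·4 = 20
L: 5·0+4·1+2·6+6·4 = 40 | 5·8 = 40
M: 5·4+4·0+2·0+6·0 = 20 | 5·4 = 20
gcd(5,4,2,6,5) = 1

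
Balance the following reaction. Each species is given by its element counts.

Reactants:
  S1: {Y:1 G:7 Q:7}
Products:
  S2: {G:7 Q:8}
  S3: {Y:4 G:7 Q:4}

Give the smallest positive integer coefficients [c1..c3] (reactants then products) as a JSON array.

Coefficients: [4, 3, 1]

Y: 4·1 = 4 | 3·0+1·4 = 4
G: 4·7 = 28 | 3·7+1·7 = 28
Q: 4·7 = 28 | 3·8+1·4 = 28
gcd(4,3,1) = 1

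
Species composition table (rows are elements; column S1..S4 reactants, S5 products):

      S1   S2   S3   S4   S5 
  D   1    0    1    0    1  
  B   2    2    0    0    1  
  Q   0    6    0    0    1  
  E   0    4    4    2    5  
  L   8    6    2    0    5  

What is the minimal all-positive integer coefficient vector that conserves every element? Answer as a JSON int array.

Coefficients: [2, 1, 4, 5, 6]

D: 2·1+1·0+4·1+5·0 = 6 | 6·1 = 6
B: 2·2+1·2+4·0+5·0 = 6 | 6·1 = 6
Q: 2·0+1·6+4·0+5·0 = 6 | 6·1 = 6
E: 2·0+1·4+4·4+5·2 = 30 | 6·5 = 30
L: 2·8+1·6+4·2+5·0 = 30 | 6·5 = 30
gcd(2,1,4,5,6) = 1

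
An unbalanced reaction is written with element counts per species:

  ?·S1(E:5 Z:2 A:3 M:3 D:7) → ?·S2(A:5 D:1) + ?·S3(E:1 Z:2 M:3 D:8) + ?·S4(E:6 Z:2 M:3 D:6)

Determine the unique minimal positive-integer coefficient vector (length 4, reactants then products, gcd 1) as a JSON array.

E: 5·5 = 25 | 3·0+1·1+4·6 = 25
Z: 5·2 = 10 | 3·0+1·2+4·2 = 10
A: 5·3 = 15 | 3·5+1·0+4·0 = 15
M: 5·3 = 15 | 3·0+1·3+4·3 = 15
D: 5·7 = 35 | 3·1+1·8+4·6 = 35
gcd(5,3,1,4) = 1

Coefficients: [5, 3, 1, 4]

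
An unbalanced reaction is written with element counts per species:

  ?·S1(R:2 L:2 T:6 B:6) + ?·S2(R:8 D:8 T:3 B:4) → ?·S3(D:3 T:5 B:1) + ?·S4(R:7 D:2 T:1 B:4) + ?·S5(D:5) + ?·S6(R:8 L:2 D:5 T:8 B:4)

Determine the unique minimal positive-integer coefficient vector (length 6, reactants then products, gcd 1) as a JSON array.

Coefficients: [1, 6, 2, 6, 5, 1]

R: 1·2+6·8 = 50 | 2·0+6·7+5·0+1·8 = 50
L: 1·2+6·0 = 2 | 2·0+6·0+5·0+1·2 = 2
D: 1·0+6·8 = 48 | 2·3+6·2+5·5+1·5 = 48
T: 1·6+6·3 = 24 | 2·5+6·1+5·0+1·8 = 24
B: 1·6+6·4 = 30 | 2·1+6·4+5·0+1·4 = 30
gcd(1,6,2,6,5,1) = 1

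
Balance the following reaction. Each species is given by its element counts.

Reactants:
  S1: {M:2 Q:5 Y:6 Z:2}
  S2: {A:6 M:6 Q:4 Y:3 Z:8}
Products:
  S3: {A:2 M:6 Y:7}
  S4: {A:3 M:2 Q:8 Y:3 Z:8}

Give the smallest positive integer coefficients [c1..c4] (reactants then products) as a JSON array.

Coefficients: [4, 3, 3, 4]

A: 4·0+3·6 = 18 | 3·2+4·3 = 18
M: 4·2+3·6 = 26 | 3·6+4·2 = 26
Q: 4·5+3·4 = 32 | 3·0+4·8 = 32
Y: 4·6+3·3 = 33 | 3·7+4·3 = 33
Z: 4·2+3·8 = 32 | 3·0+4·8 = 32
gcd(4,3,3,4) = 1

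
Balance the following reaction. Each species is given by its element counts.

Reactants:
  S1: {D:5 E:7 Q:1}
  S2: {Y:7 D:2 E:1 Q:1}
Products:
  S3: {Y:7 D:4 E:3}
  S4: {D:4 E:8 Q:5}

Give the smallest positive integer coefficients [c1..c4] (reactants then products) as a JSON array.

Y: 2·0+3·7 = 21 | 3·7+1·0 = 21
D: 2·5+3·2 = 16 | 3·4+1·4 = 16
E: 2·7+3·1 = 17 | 3·3+1·8 = 17
Q: 2·1+3·1 = 5 | 3·0+1·5 = 5
gcd(2,3,3,1) = 1

Coefficients: [2, 3, 3, 1]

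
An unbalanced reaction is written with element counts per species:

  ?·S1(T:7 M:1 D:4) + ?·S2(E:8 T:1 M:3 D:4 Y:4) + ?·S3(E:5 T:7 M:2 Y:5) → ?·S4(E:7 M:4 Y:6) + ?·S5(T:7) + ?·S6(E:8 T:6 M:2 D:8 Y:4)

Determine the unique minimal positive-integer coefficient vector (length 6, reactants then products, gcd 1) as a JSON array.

Coefficients: [2, 4, 4, 4, 4, 3]

E: 2·0+4·8+4·5 = 52 | 4·7+4·0+3·8 = 52
T: 2·7+4·1+4·7 = 46 | 4·0+4·7+3·6 = 46
M: 2·1+4·3+4·2 = 22 | 4·4+4·0+3·2 = 22
D: 2·4+4·4+4·0 = 24 | 4·0+4·0+3·8 = 24
Y: 2·0+4·4+4·5 = 36 | 4·6+4·0+3·4 = 36
gcd(2,4,4,4,4,3) = 1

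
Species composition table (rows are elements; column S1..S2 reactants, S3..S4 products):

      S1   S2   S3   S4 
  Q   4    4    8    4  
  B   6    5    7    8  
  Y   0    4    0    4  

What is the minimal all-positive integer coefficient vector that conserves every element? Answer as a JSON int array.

Q: 6·4+5·4 = 44 | 3·8+5·4 = 44
B: 6·6+5·5 = 61 | 3·7+5·8 = 61
Y: 6·0+5·4 = 20 | 3·0+5·4 = 20
gcd(6,5,3,5) = 1

Coefficients: [6, 5, 3, 5]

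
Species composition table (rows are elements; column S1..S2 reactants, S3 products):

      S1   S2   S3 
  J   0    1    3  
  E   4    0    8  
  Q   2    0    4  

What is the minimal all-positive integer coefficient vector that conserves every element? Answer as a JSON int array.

J: 2·0+3·1 = 3 | 1·3 = 3
E: 2·4+3·0 = 8 | 1·8 = 8
Q: 2·2+3·0 = 4 | 1·4 = 4
gcd(2,3,1) = 1

Coefficients: [2, 3, 1]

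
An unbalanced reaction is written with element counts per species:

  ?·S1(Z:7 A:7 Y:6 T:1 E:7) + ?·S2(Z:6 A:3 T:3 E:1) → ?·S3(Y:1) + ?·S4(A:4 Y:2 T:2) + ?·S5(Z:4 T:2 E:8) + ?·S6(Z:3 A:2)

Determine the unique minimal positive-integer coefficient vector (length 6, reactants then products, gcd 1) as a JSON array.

Z: 1·7+1·6 = 13 | 4·0+1·0+1·4+3·3 = 13
A: 1·7+1·3 = 10 | 4·0+1·4+1·0+3·2 = 10
Y: 1·6+1·0 = 6 | 4·1+1·2+1·0+3·0 = 6
T: 1·1+1·3 = 4 | 4·0+1·2+1·2+3·0 = 4
E: 1·7+1·1 = 8 | 4·0+1·0+1·8+3·0 = 8
gcd(1,1,4,1,1,3) = 1

Coefficients: [1, 1, 4, 1, 1, 3]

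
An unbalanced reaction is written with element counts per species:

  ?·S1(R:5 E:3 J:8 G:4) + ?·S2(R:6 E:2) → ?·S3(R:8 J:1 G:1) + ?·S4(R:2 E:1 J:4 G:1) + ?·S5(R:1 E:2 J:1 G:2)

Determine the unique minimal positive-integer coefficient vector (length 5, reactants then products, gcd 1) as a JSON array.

R: 3·5+1·6 = 21 | 1·8+5·2+3·1 = 21
E: 3·3+1·2 = 11 | 1·0+5·1+3·2 = 11
J: 3·8+1·0 = 24 | 1·1+5·4+3·1 = 24
G: 3·4+1·0 = 12 | 1·1+5·1+3·2 = 12
gcd(3,1,1,5,3) = 1

Coefficients: [3, 1, 1, 5, 3]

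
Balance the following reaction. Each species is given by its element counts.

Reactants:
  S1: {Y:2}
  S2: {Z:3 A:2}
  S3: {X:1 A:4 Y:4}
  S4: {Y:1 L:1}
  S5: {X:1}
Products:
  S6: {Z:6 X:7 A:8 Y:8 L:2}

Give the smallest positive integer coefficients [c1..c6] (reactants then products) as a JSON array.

Coefficients: [1, 2, 1, 2, 6, 1]

Z: 1·0+2·3+1·0+2·0+6·0 = 6 | 1·6 = 6
X: 1·0+2·0+1·1+2·0+6·1 = 7 | 1·7 = 7
A: 1·0+2·2+1·4+2·0+6·0 = 8 | 1·8 = 8
Y: 1·2+2·0+1·4+2·1+6·0 = 8 | 1·8 = 8
L: 1·0+2·0+1·0+2·1+6·0 = 2 | 1·2 = 2
gcd(1,2,1,2,6,1) = 1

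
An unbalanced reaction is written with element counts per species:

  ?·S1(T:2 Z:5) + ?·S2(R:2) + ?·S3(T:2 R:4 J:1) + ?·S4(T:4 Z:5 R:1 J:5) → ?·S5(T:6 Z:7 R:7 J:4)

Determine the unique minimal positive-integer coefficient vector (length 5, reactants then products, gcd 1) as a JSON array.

Coefficients: [4, 6, 5, 3, 5]

T: 4·2+6·0+5·2+3·4 = 30 | 5·6 = 30
Z: 4·5+6·0+5·0+3·5 = 35 | 5·7 = 35
R: 4·0+6·2+5·4+3·1 = 35 | 5·7 = 35
J: 4·0+6·0+5·1+3·5 = 20 | 5·4 = 20
gcd(4,6,5,3,5) = 1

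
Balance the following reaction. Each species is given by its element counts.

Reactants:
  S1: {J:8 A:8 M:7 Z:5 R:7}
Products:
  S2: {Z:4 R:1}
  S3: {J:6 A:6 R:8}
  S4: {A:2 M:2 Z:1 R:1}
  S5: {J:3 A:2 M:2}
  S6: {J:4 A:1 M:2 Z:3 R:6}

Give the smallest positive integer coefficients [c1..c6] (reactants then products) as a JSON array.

Coefficients: [4, 2, 1, 6, 6, 2]

J: 4·8 = 32 | 2·0+1·6+6·0+6·3+2·4 = 32
A: 4·8 = 32 | 2·0+1·6+6·2+6·2+2·1 = 32
M: 4·7 = 28 | 2·0+1·0+6·2+6·2+2·2 = 28
Z: 4·5 = 20 | 2·4+1·0+6·1+6·0+2·3 = 20
R: 4·7 = 28 | 2·1+1·8+6·1+6·0+2·6 = 28
gcd(4,2,1,6,6,2) = 1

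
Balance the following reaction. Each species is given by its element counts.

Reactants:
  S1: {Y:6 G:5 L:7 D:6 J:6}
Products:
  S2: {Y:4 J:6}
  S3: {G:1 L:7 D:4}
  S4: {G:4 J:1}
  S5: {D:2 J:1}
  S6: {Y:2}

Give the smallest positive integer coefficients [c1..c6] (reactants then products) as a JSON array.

Coefficients: [3, 2, 3, 3, 3, 5]

Y: 3·6 = 18 | 2·4+3·0+3·0+3·0+5·2 = 18
G: 3·5 = 15 | 2·0+3·1+3·4+3·0+5·0 = 15
L: 3·7 = 21 | 2·0+3·7+3·0+3·0+5·0 = 21
D: 3·6 = 18 | 2·0+3·4+3·0+3·2+5·0 = 18
J: 3·6 = 18 | 2·6+3·0+3·1+3·1+5·0 = 18
gcd(3,2,3,3,3,5) = 1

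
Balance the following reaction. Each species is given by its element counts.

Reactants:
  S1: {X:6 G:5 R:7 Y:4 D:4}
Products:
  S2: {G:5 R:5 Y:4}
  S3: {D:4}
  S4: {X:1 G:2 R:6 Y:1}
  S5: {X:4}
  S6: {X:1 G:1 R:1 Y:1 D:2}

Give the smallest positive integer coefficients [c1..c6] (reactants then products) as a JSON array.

X: 4·6 = 24 | 2·0+1·0+2·1+4·4+6·1 = 24
G: 4·5 = 20 | 2·5+1·0+2·2+4·0+6·1 = 20
R: 4·7 = 28 | 2·5+1·0+2·6+4·0+6·1 = 28
Y: 4·4 = 16 | 2·4+1·0+2·1+4·0+6·1 = 16
D: 4·4 = 16 | 2·0+1·4+2·0+4·0+6·2 = 16
gcd(4,2,1,2,4,6) = 1

Coefficients: [4, 2, 1, 2, 4, 6]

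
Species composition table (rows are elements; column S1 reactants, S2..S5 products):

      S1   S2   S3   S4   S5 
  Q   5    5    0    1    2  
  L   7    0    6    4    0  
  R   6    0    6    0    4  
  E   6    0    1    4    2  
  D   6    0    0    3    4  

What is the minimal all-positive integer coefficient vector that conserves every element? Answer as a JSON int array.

Coefficients: [4, 2, 2, 4, 3]

Q: 4·5 = 20 | 2·5+2·0+4·1+3·2 = 20
L: 4·7 = 28 | 2·0+2·6+4·4+3·0 = 28
R: 4·6 = 24 | 2·0+2·6+4·0+3·4 = 24
E: 4·6 = 24 | 2·0+2·1+4·4+3·2 = 24
D: 4·6 = 24 | 2·0+2·0+4·3+3·4 = 24
gcd(4,2,2,4,3) = 1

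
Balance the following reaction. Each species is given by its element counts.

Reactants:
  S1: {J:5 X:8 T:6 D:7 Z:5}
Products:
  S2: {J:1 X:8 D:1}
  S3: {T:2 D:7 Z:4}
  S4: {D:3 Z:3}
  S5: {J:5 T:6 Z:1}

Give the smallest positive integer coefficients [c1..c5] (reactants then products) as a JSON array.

J: 5·5 = 25 | 5·1+3·0+3·0+4·5 = 25
X: 5·8 = 40 | 5·8+3·0+3·0+4·0 = 40
T: 5·6 = 30 | 5·0+3·2+3·0+4·6 = 30
D: 5·7 = 35 | 5·1+3·7+3·3+4·0 = 35
Z: 5·5 = 25 | 5·0+3·4+3·3+4·1 = 25
gcd(5,5,3,3,4) = 1

Coefficients: [5, 5, 3, 3, 4]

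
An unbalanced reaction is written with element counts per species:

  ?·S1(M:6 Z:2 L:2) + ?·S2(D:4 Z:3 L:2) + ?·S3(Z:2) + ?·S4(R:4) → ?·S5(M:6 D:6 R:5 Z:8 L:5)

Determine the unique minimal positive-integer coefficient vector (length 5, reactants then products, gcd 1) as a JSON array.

M: 4·6+6·0+3·0+5·0 = 24 | 4·6 = 24
D: 4·0+6·4+3·0+5·0 = 24 | 4·6 = 24
R: 4·0+6·0+3·0+5·4 = 20 | 4·5 = 20
Z: 4·2+6·3+3·2+5·0 = 32 | 4·8 = 32
L: 4·2+6·2+3·0+5·0 = 20 | 4·5 = 20
gcd(4,6,3,5,4) = 1

Coefficients: [4, 6, 3, 5, 4]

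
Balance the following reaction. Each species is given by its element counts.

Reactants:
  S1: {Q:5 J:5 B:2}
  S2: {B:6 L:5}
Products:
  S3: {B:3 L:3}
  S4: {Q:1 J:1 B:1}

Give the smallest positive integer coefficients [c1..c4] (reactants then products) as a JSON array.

Q: 1·5+3·0 = 5 | 5·0+5·1 = 5
J: 1·5+3·0 = 5 | 5·0+5·1 = 5
B: 1·2+3·6 = 20 | 5·3+5·1 = 20
L: 1·0+3·5 = 15 | 5·3+5·0 = 15
gcd(1,3,5,5) = 1

Coefficients: [1, 3, 5, 5]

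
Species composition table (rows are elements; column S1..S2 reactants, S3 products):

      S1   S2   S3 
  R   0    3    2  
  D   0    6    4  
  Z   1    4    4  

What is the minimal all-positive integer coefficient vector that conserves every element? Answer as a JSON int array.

R: 4·0+2·3 = 6 | 3·2 = 6
D: 4·0+2·6 = 12 | 3·4 = 12
Z: 4·1+2·4 = 12 | 3·4 = 12
gcd(4,2,3) = 1

Coefficients: [4, 2, 3]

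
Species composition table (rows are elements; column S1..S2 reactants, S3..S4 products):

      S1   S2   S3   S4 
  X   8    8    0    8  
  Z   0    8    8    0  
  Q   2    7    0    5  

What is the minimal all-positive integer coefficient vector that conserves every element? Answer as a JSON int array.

X: 2·8+3·8 = 40 | 3·0+5·8 = 40
Z: 2·0+3·8 = 24 | 3·8+5·0 = 24
Q: 2·2+3·7 = 25 | 3·0+5·5 = 25
gcd(2,3,3,5) = 1

Coefficients: [2, 3, 3, 5]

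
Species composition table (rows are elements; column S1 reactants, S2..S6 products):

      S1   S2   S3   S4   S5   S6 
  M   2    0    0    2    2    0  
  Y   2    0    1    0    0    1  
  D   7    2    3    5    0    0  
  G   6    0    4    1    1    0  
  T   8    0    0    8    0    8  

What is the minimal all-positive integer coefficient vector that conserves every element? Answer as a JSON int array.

Coefficients: [4, 4, 5, 1, 3, 3]

M: 4·2 = 8 | 4·0+5·0+1·2+3·2+3·0 = 8
Y: 4·2 = 8 | 4·0+5·1+1·0+3·0+3·1 = 8
D: 4·7 = 28 | 4·2+5·3+1·5+3·0+3·0 = 28
G: 4·6 = 24 | 4·0+5·4+1·1+3·1+3·0 = 24
T: 4·8 = 32 | 4·0+5·0+1·8+3·0+3·8 = 32
gcd(4,4,5,1,3,3) = 1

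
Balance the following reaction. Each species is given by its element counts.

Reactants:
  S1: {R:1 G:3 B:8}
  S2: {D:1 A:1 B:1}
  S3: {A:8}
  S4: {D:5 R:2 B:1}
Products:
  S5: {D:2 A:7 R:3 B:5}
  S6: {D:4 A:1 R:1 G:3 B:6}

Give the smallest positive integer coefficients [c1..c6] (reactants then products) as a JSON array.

D: 3·0+1·1+2·0+3·5 = 16 | 2·2+3·4 = 16
A: 3·0+1·1+2·8+3·0 = 17 | 2·7+3·1 = 17
R: 3·1+1·0+2·0+3·2 = 9 | 2·3+3·1 = 9
G: 3·3+1·0+2·0+3·0 = 9 | 2·0+3·3 = 9
B: 3·8+1·1+2·0+3·1 = 28 | 2·5+3·6 = 28
gcd(3,1,2,3,2,3) = 1

Coefficients: [3, 1, 2, 3, 2, 3]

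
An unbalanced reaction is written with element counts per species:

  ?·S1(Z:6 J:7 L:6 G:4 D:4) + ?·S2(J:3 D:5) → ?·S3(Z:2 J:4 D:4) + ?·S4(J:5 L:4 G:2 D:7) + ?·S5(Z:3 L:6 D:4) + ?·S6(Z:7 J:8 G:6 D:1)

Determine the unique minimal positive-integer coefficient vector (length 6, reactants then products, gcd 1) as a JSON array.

Z: 3·6+6·0 = 18 | 4·2+3·0+1·3+1·7 = 18
J: 3·7+6·3 = 39 | 4·4+3·5+1·0+1·8 = 39
L: 3·6+6·0 = 18 | 4·0+3·4+1·6+1·0 = 18
G: 3·4+6·0 = 12 | 4·0+3·2+1·0+1·6 = 12
D: 3·4+6·5 = 42 | 4·4+3·7+1·4+1·1 = 42
gcd(3,6,4,3,1,1) = 1

Coefficients: [3, 6, 4, 3, 1, 1]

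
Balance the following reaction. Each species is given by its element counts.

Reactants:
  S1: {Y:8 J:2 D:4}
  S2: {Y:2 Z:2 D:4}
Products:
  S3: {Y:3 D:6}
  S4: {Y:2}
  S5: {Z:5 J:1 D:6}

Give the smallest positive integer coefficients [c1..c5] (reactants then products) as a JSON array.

Y: 1·8+5·2 = 18 | 2·3+6·2+2·0 = 18
Z: 1·0+5·2 = 10 | 2·0+6·0+2·5 = 10
J: 1·2+5·0 = 2 | 2·0+6·0+2·1 = 2
D: 1·4+5·4 = 24 | 2·6+6·0+2·6 = 24
gcd(1,5,2,6,2) = 1

Coefficients: [1, 5, 2, 6, 2]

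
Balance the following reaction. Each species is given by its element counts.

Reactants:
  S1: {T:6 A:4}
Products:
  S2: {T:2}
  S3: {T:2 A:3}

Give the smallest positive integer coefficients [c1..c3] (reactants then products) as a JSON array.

T: 3·6 = 18 | 5·2+4·2 = 18
A: 3·4 = 12 | 5·0+4·3 = 12
gcd(3,5,4) = 1

Coefficients: [3, 5, 4]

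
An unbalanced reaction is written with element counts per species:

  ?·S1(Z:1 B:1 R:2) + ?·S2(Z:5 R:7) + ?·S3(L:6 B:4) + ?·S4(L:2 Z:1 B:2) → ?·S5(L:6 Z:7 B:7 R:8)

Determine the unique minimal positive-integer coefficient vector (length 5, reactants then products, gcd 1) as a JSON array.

L: 5·0+2·0+1·6+6·2 = 18 | 3·6 = 18
Z: 5·1+2·5+1·0+6·1 = 21 | 3·7 = 21
B: 5·1+2·0+1·4+6·2 = 21 | 3·7 = 21
R: 5·2+2·7+1·0+6·0 = 24 | 3·8 = 24
gcd(5,2,1,6,3) = 1

Coefficients: [5, 2, 1, 6, 3]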